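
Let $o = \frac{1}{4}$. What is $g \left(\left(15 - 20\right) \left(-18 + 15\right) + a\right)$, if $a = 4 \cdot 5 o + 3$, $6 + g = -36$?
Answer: $-966$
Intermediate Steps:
$g = -42$ ($g = -6 - 36 = -42$)
$o = \frac{1}{4} \approx 0.25$
$a = 8$ ($a = 4 \cdot 5 \cdot \frac{1}{4} + 3 = 20 \cdot \frac{1}{4} + 3 = 5 + 3 = 8$)
$g \left(\left(15 - 20\right) \left(-18 + 15\right) + a\right) = - 42 \left(\left(15 - 20\right) \left(-18 + 15\right) + 8\right) = - 42 \left(\left(-5\right) \left(-3\right) + 8\right) = - 42 \left(15 + 8\right) = \left(-42\right) 23 = -966$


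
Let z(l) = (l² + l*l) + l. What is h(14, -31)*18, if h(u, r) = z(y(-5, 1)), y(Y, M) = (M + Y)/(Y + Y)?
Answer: 324/25 ≈ 12.960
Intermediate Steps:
y(Y, M) = (M + Y)/(2*Y) (y(Y, M) = (M + Y)/((2*Y)) = (M + Y)*(1/(2*Y)) = (M + Y)/(2*Y))
z(l) = l + 2*l² (z(l) = (l² + l²) + l = 2*l² + l = l + 2*l²)
h(u, r) = 18/25 (h(u, r) = ((½)*(1 - 5)/(-5))*(1 + 2*((½)*(1 - 5)/(-5))) = ((½)*(-⅕)*(-4))*(1 + 2*((½)*(-⅕)*(-4))) = 2*(1 + 2*(⅖))/5 = 2*(1 + ⅘)/5 = (⅖)*(9/5) = 18/25)
h(14, -31)*18 = (18/25)*18 = 324/25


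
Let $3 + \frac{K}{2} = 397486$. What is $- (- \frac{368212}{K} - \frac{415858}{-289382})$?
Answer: $- \frac{56009761461}{57512212753} \approx -0.97388$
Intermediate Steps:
$K = 794966$ ($K = -6 + 2 \cdot 397486 = -6 + 794972 = 794966$)
$- (- \frac{368212}{K} - \frac{415858}{-289382}) = - (- \frac{368212}{794966} - \frac{415858}{-289382}) = - (\left(-368212\right) \frac{1}{794966} - - \frac{207929}{144691}) = - (- \frac{184106}{397483} + \frac{207929}{144691}) = \left(-1\right) \frac{56009761461}{57512212753} = - \frac{56009761461}{57512212753}$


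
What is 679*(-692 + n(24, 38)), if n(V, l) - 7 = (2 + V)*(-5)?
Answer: -553385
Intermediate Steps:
n(V, l) = -3 - 5*V (n(V, l) = 7 + (2 + V)*(-5) = 7 + (-10 - 5*V) = -3 - 5*V)
679*(-692 + n(24, 38)) = 679*(-692 + (-3 - 5*24)) = 679*(-692 + (-3 - 120)) = 679*(-692 - 123) = 679*(-815) = -553385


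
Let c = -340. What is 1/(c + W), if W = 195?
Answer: -1/145 ≈ -0.0068966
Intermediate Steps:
1/(c + W) = 1/(-340 + 195) = 1/(-145) = -1/145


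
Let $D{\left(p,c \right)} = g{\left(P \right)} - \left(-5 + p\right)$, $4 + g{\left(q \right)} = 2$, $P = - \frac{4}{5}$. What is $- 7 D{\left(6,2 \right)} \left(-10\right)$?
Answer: $-210$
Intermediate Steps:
$P = - \frac{4}{5}$ ($P = \left(-4\right) \frac{1}{5} = - \frac{4}{5} \approx -0.8$)
$g{\left(q \right)} = -2$ ($g{\left(q \right)} = -4 + 2 = -2$)
$D{\left(p,c \right)} = 3 - p$ ($D{\left(p,c \right)} = -2 - \left(-5 + p\right) = 3 - p$)
$- 7 D{\left(6,2 \right)} \left(-10\right) = - 7 \left(3 - 6\right) \left(-10\right) = \left(-7\right) \left(-3\right) \left(-10\right) = 21 \left(-10\right) = -210$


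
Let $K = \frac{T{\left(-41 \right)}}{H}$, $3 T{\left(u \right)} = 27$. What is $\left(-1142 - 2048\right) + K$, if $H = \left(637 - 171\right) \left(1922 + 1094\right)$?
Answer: $- \frac{4483404631}{1405456} \approx -3190.0$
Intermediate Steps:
$H = 1405456$ ($H = 466 \cdot 3016 = 1405456$)
$T{\left(u \right)} = 9$ ($T{\left(u \right)} = \frac{1}{3} \cdot 27 = 9$)
$K = \frac{9}{1405456} \approx 6.4036 \cdot 10^{-6}$
$\left(-1142 - 2048\right) + K = \left(-1142 - 2048\right) + \frac{9}{1405456} = -3190 + \frac{9}{1405456} = - \frac{4483404631}{1405456}$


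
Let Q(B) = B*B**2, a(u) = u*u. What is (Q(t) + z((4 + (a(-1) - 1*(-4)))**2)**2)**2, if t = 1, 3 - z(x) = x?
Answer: 37027225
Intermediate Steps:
a(u) = u**2
z(x) = 3 - x
Q(B) = B**3
(Q(t) + z((4 + (a(-1) - 1*(-4)))**2)**2)**2 = (1**3 + (3 - (4 + ((-1)**2 - 1*(-4)))**2)**2)**2 = (1 + (3 - (4 + (1 + 4))**2)**2)**2 = (1 + (3 - (4 + 5)**2)**2)**2 = (1 + (3 - 1*9**2)**2)**2 = (1 + (3 - 1*81)**2)**2 = (1 + (3 - 81)**2)**2 = (1 + (-78)**2)**2 = (1 + 6084)**2 = 6085**2 = 37027225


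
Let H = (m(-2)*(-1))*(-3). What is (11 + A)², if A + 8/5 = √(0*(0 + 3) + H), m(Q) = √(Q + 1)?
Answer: (47 + 5*√3*√I)²/25 ≈ 111.39 + 26.025*I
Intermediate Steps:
m(Q) = √(1 + Q)
H = 3*I (H = (√(1 - 2)*(-1))*(-3) = (√(-1)*(-1))*(-3) = (I*(-1))*(-3) = -I*(-3) = 3*I ≈ 3.0*I)
A = -8/5 + √3*√I (A = -8/5 + √(0*(0 + 3) + 3*I) = -8/5 + √(0*3 + 3*I) = -8/5 + √(0 + 3*I) = -8/5 + √(3*I) = -8/5 + √3*√I ≈ -0.37526 + 1.2247*I)
(11 + A)² = (11 + (-8/5 + √3*√I))² = (47/5 + √3*√I)²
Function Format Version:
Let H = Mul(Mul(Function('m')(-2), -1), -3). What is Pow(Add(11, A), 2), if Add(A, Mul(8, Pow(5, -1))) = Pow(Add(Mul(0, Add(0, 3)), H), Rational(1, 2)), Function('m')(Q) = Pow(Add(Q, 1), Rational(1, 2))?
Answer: Mul(Rational(1, 25), Pow(Add(47, Mul(5, Pow(3, Rational(1, 2)), Pow(I, Rational(1, 2)))), 2)) ≈ Add(111.39, Mul(26.025, I))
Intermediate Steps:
Function('m')(Q) = Pow(Add(1, Q), Rational(1, 2))
H = Mul(3, I) (H = Mul(Mul(Pow(Add(1, -2), Rational(1, 2)), -1), -3) = Mul(Mul(Pow(-1, Rational(1, 2)), -1), -3) = Mul(Mul(I, -1), -3) = Mul(Mul(-1, I), -3) = Mul(3, I) ≈ Mul(3.0000, I))
A = Add(Rational(-8, 5), Mul(Pow(3, Rational(1, 2)), Pow(I, Rational(1, 2)))) (A = Add(Rational(-8, 5), Pow(Add(Mul(0, Add(0, 3)), Mul(3, I)), Rational(1, 2))) = Add(Rational(-8, 5), Pow(Add(Mul(0, 3), Mul(3, I)), Rational(1, 2))) = Add(Rational(-8, 5), Pow(Add(0, Mul(3, I)), Rational(1, 2))) = Add(Rational(-8, 5), Pow(Mul(3, I), Rational(1, 2))) = Add(Rational(-8, 5), Mul(Pow(3, Rational(1, 2)), Pow(I, Rational(1, 2)))) ≈ Add(-0.37526, Mul(1.2247, I)))
Pow(Add(11, A), 2) = Pow(Add(11, Add(Rational(-8, 5), Mul(Pow(3, Rational(1, 2)), Pow(I, Rational(1, 2))))), 2) = Pow(Add(Rational(47, 5), Mul(Pow(3, Rational(1, 2)), Pow(I, Rational(1, 2)))), 2)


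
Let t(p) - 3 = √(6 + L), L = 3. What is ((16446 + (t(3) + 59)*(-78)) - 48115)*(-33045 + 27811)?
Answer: 192291926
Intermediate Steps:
t(p) = 6 (t(p) = 3 + √(6 + 3) = 3 + √9 = 3 + 3 = 6)
((16446 + (t(3) + 59)*(-78)) - 48115)*(-33045 + 27811) = ((16446 + (6 + 59)*(-78)) - 48115)*(-33045 + 27811) = ((16446 + 65*(-78)) - 48115)*(-5234) = ((16446 - 5070) - 48115)*(-5234) = (11376 - 48115)*(-5234) = -36739*(-5234) = 192291926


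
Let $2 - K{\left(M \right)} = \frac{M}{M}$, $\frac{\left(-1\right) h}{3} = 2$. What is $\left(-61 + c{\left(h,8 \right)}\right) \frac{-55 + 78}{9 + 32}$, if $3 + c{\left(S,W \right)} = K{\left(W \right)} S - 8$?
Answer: $- \frac{1794}{41} \approx -43.756$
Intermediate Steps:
$h = -6$ ($h = \left(-3\right) 2 = -6$)
$K{\left(M \right)} = 1$ ($K{\left(M \right)} = 2 - \frac{M}{M} = 2 - 1 = 1$)
$c{\left(S,W \right)} = -11 + S$ ($c{\left(S,W \right)} = -3 + \left(1 S - 8\right) = -3 + \left(S - 8\right) = -3 + \left(-8 + S\right) = -11 + S$)
$\left(-61 + c{\left(h,8 \right)}\right) \frac{-55 + 78}{9 + 32} = \left(-61 - 17\right) \frac{-55 + 78}{9 + 32} = \left(-61 - 17\right) \frac{23}{41} = - 78 \cdot 23 \cdot \frac{1}{41} = \left(-78\right) \frac{23}{41} = - \frac{1794}{41}$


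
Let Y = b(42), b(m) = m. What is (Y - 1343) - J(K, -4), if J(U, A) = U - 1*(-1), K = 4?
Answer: -1306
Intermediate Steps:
Y = 42
J(U, A) = 1 + U (J(U, A) = U + 1 = 1 + U)
(Y - 1343) - J(K, -4) = (42 - 1343) - (1 + 4) = -1301 - 1*5 = -1301 - 5 = -1306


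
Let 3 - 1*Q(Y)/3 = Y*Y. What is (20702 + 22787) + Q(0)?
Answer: 43498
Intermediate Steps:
Q(Y) = 9 - 3*Y**2 (Q(Y) = 9 - 3*Y*Y = 9 - 3*Y**2)
(20702 + 22787) + Q(0) = (20702 + 22787) + (9 - 3*0**2) = 43489 + (9 - 3*0) = 43489 + (9 + 0) = 43489 + 9 = 43498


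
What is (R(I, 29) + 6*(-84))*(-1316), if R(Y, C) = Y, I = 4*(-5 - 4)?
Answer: 710640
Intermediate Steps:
I = -36 (I = 4*(-9) = -36)
(R(I, 29) + 6*(-84))*(-1316) = (-36 + 6*(-84))*(-1316) = (-36 - 504)*(-1316) = -540*(-1316) = 710640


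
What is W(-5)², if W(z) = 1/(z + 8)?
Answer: ⅑ ≈ 0.11111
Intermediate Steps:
W(z) = 1/(8 + z)
W(-5)² = (1/(8 - 5))² = (1/3)² = (⅓)² = ⅑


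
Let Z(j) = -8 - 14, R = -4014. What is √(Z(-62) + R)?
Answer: 2*I*√1009 ≈ 63.53*I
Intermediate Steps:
Z(j) = -22
√(Z(-62) + R) = √(-22 - 4014) = √(-4036) = 2*I*√1009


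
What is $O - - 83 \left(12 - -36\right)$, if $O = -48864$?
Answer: $-44880$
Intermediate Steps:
$O - - 83 \left(12 - -36\right) = -48864 - - 83 \left(12 - -36\right) = -48864 - - 83 \left(12 + 36\right) = -48864 - \left(-83\right) 48 = -48864 - -3984 = -48864 + 3984 = -44880$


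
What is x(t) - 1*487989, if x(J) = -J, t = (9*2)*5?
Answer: -488079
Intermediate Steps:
t = 90 (t = 18*5 = 90)
x(t) - 1*487989 = -1*90 - 1*487989 = -90 - 487989 = -488079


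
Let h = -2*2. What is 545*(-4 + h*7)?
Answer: -17440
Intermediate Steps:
h = -4
545*(-4 + h*7) = 545*(-4 - 4*7) = 545*(-4 - 28) = 545*(-32) = -17440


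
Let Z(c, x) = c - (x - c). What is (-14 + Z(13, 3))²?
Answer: 81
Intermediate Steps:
Z(c, x) = -x + 2*c (Z(c, x) = c + (c - x) = -x + 2*c)
(-14 + Z(13, 3))² = (-14 + (-1*3 + 2*13))² = (-14 + (-3 + 26))² = (-14 + 23)² = 9² = 81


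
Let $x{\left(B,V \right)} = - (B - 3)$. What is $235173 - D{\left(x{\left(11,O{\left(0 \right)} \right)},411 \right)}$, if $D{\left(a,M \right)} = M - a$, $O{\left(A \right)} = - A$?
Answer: $234754$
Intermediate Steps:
$x{\left(B,V \right)} = 3 - B$ ($x{\left(B,V \right)} = - (-3 + B) = 3 - B$)
$235173 - D{\left(x{\left(11,O{\left(0 \right)} \right)},411 \right)} = 235173 - \left(411 - \left(3 - 11\right)\right) = 235173 - \left(411 - -8\right) = 235173 - \left(411 + 8\right) = 235173 - 419 = 234754$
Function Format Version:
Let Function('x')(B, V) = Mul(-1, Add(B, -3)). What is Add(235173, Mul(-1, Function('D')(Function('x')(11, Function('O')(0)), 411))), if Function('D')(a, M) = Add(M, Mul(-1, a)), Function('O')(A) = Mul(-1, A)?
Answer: 234754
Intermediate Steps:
Function('x')(B, V) = Add(3, Mul(-1, B)) (Function('x')(B, V) = Mul(-1, Add(-3, B)) = Add(3, Mul(-1, B)))
Add(235173, Mul(-1, Function('D')(Function('x')(11, Function('O')(0)), 411))) = Add(235173, Mul(-1, Add(411, Mul(-1, Add(3, Mul(-1, 11)))))) = Add(235173, Mul(-1, Add(411, Mul(-1, Add(3, -11))))) = Add(235173, Mul(-1, Add(411, Mul(-1, -8)))) = Add(235173, Mul(-1, Add(411, 8))) = Add(235173, Mul(-1, 419)) = Add(235173, -419) = 234754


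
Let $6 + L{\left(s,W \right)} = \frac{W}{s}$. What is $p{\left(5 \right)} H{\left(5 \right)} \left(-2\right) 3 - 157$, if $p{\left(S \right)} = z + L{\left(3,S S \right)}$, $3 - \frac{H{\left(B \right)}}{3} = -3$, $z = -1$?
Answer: $-301$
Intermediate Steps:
$H{\left(B \right)} = 18$ ($H{\left(B \right)} = 9 - -9 = 9 + 9 = 18$)
$L{\left(s,W \right)} = -6 + \frac{W}{s}$
$p{\left(S \right)} = -7 + \frac{S^{2}}{3}$ ($p{\left(S \right)} = -1 + \left(-6 + \frac{S S}{3}\right) = -1 + \left(-6 + S^{2} \cdot \frac{1}{3}\right) = -1 + \left(-6 + \frac{S^{2}}{3}\right) = -7 + \frac{S^{2}}{3}$)
$p{\left(5 \right)} H{\left(5 \right)} \left(-2\right) 3 - 157 = \left(-7 + \frac{5^{2}}{3}\right) 18 \left(-2\right) 3 - 157 = \left(-7 + \frac{1}{3} \cdot 25\right) \left(\left(-36\right) 3\right) - 157 = \left(-7 + \frac{25}{3}\right) \left(-108\right) - 157 = \frac{4}{3} \left(-108\right) - 157 = -144 - 157 = -301$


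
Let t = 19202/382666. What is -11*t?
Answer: -105611/191333 ≈ -0.55198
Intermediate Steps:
t = 9601/191333 (t = 19202*(1/382666) = 9601/191333 ≈ 0.050180)
-11*t = -11*9601/191333 = -105611/191333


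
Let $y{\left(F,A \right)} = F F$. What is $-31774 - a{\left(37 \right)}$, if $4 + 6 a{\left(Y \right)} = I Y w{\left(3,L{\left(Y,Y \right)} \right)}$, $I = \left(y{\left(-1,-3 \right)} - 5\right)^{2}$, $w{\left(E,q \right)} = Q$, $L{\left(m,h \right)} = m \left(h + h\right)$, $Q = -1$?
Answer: $- \frac{95024}{3} \approx -31675.0$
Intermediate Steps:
$y{\left(F,A \right)} = F^{2}$
$L{\left(m,h \right)} = 2 h m$ ($L{\left(m,h \right)} = m 2 h = 2 h m$)
$w{\left(E,q \right)} = -1$
$I = 16$ ($I = \left(\left(-1\right)^{2} - 5\right)^{2} = \left(1 - 5\right)^{2} = \left(-4\right)^{2} = 16$)
$a{\left(Y \right)} = - \frac{2}{3} - \frac{8 Y}{3}$ ($a{\left(Y \right)} = - \frac{2}{3} + \frac{16 Y \left(-1\right)}{6} = - \frac{2}{3} + \frac{\left(-16\right) Y}{6} = - \frac{2}{3} - \frac{8 Y}{3}$)
$-31774 - a{\left(37 \right)} = -31774 - \left(- \frac{2}{3} - \frac{296}{3}\right) = -31774 - - \frac{298}{3} = -31774 + \frac{298}{3} = - \frac{95024}{3}$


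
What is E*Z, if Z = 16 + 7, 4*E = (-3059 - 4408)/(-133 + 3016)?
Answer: -57247/3844 ≈ -14.893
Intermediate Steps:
E = -2489/3844 (E = ((-3059 - 4408)/(-133 + 3016))/4 = (-7467/2883)/4 = (-7467*1/2883)/4 = (1/4)*(-2489/961) = -2489/3844 ≈ -0.64750)
Z = 23
E*Z = -2489/3844*23 = -57247/3844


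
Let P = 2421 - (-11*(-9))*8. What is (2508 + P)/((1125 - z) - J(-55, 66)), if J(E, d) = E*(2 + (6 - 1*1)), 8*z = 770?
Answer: 5516/1885 ≈ 2.9263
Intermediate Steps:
z = 385/4 (z = (1/8)*770 = 385/4 ≈ 96.250)
P = 1629 (P = 2421 - 99*8 = 2421 - 1*792 = 2421 - 792 = 1629)
J(E, d) = 7*E (J(E, d) = E*(2 + (6 - 1)) = E*(2 + 5) = E*7 = 7*E)
(2508 + P)/((1125 - z) - J(-55, 66)) = (2508 + 1629)/((1125 - 1*385/4) - 7*(-55)) = 4137/((1125 - 385/4) - 1*(-385)) = 4137/(4115/4 + 385) = 4137/(5655/4) = 4137*(4/5655) = 5516/1885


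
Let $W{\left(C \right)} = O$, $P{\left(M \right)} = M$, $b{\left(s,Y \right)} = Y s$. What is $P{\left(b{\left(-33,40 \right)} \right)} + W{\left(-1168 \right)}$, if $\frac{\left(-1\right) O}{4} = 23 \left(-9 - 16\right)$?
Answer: $980$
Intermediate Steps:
$O = 2300$ ($O = - 4 \cdot 23 \left(-9 - 16\right) = - 4 \cdot 23 \left(-25\right) = \left(-4\right) \left(-575\right) = 2300$)
$W{\left(C \right)} = 2300$
$P{\left(b{\left(-33,40 \right)} \right)} + W{\left(-1168 \right)} = 40 \left(-33\right) + 2300 = -1320 + 2300 = 980$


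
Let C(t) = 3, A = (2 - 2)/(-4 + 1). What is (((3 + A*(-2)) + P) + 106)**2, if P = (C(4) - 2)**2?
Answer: 12100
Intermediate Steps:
A = 0 (A = 0/(-3) = 0*(-1/3) = 0)
P = 1 (P = (3 - 2)**2 = 1**2 = 1)
(((3 + A*(-2)) + P) + 106)**2 = (((3 + 0*(-2)) + 1) + 106)**2 = (((3 + 0) + 1) + 106)**2 = ((3 + 1) + 106)**2 = (4 + 106)**2 = 110**2 = 12100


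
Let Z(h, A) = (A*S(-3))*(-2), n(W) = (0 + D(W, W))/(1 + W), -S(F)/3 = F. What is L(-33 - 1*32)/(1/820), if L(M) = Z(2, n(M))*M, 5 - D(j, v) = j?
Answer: -4197375/4 ≈ -1.0493e+6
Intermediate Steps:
D(j, v) = 5 - j
S(F) = -3*F
n(W) = (5 - W)/(1 + W) (n(W) = (0 + (5 - W))/(1 + W) = (5 - W)/(1 + W))
Z(h, A) = -18*A (Z(h, A) = (A*(-3*(-3)))*(-2) = (A*9)*(-2) = (9*A)*(-2) = -18*A)
L(M) = -18*M*(5 - M)/(1 + M) (L(M) = (-18*(5 - M)/(1 + M))*M = -18*M*(5 - M)/(1 + M))
L(-33 - 1*32)/(1/820) = (18*(-33 - 1*32)*(-5 + (-33 - 1*32))/(1 + (-33 - 1*32)))/(1/820) = (18*(-33 - 32)*(-5 + (-33 - 32))/(1 + (-33 - 32)))/(1/820) = (18*(-65)*(-5 - 65)/(1 - 65))*820 = (18*(-65)*(-70)/(-64))*820 = (18*(-65)*(-1/64)*(-70))*820 = -20475/16*820 = -4197375/4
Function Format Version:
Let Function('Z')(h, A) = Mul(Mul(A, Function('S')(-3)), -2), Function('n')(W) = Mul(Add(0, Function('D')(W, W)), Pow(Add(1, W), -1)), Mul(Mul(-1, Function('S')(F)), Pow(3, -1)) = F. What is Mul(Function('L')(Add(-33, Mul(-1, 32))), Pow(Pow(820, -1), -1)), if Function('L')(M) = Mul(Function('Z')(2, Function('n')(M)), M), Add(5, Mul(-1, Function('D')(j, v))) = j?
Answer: Rational(-4197375, 4) ≈ -1.0493e+6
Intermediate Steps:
Function('D')(j, v) = Add(5, Mul(-1, j))
Function('S')(F) = Mul(-3, F)
Function('n')(W) = Mul(Pow(Add(1, W), -1), Add(5, Mul(-1, W))) (Function('n')(W) = Mul(Add(0, Add(5, Mul(-1, W))), Pow(Add(1, W), -1)) = Mul(Add(5, Mul(-1, W)), Pow(Add(1, W), -1)) = Mul(Pow(Add(1, W), -1), Add(5, Mul(-1, W))))
Function('Z')(h, A) = Mul(-18, A) (Function('Z')(h, A) = Mul(Mul(A, Mul(-3, -3)), -2) = Mul(Mul(A, 9), -2) = Mul(Mul(9, A), -2) = Mul(-18, A))
Function('L')(M) = Mul(-18, M, Pow(Add(1, M), -1), Add(5, Mul(-1, M))) (Function('L')(M) = Mul(Mul(-18, Mul(Pow(Add(1, M), -1), Add(5, Mul(-1, M)))), M) = Mul(Mul(-18, Pow(Add(1, M), -1), Add(5, Mul(-1, M))), M) = Mul(-18, M, Pow(Add(1, M), -1), Add(5, Mul(-1, M))))
Mul(Function('L')(Add(-33, Mul(-1, 32))), Pow(Pow(820, -1), -1)) = Mul(Mul(18, Add(-33, Mul(-1, 32)), Pow(Add(1, Add(-33, Mul(-1, 32))), -1), Add(-5, Add(-33, Mul(-1, 32)))), Pow(Pow(820, -1), -1)) = Mul(Mul(18, Add(-33, -32), Pow(Add(1, Add(-33, -32)), -1), Add(-5, Add(-33, -32))), Pow(Rational(1, 820), -1)) = Mul(Mul(18, -65, Pow(Add(1, -65), -1), Add(-5, -65)), 820) = Mul(Mul(18, -65, Pow(-64, -1), -70), 820) = Mul(Mul(18, -65, Rational(-1, 64), -70), 820) = Mul(Rational(-20475, 16), 820) = Rational(-4197375, 4)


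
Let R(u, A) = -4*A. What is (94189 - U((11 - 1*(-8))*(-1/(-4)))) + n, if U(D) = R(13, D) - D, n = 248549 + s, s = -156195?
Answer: 746267/4 ≈ 1.8657e+5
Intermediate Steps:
n = 92354 (n = 248549 - 156195 = 92354)
U(D) = -5*D (U(D) = -4*D - D = -5*D)
(94189 - U((11 - 1*(-8))*(-1/(-4)))) + n = (94189 - (-5)*(11 - 1*(-8))*(-1/(-4))) + 92354 = (94189 - (-5)*(11 + 8)*(-1*(-¼))) + 92354 = (94189 - (-5)*19*(¼)) + 92354 = (94189 - (-5)*19/4) + 92354 = (94189 - 1*(-95/4)) + 92354 = (94189 + 95/4) + 92354 = 376851/4 + 92354 = 746267/4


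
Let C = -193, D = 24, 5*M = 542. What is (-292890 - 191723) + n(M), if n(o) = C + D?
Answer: -484782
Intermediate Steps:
M = 542/5 (M = (1/5)*542 = 542/5 ≈ 108.40)
n(o) = -169 (n(o) = -193 + 24 = -169)
(-292890 - 191723) + n(M) = (-292890 - 191723) - 169 = -484613 - 169 = -484782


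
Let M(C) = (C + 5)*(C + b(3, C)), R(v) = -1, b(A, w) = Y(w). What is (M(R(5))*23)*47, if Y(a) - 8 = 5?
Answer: 51888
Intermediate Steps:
Y(a) = 13 (Y(a) = 8 + 5 = 13)
b(A, w) = 13
M(C) = (5 + C)*(13 + C) (M(C) = (C + 5)*(C + 13) = (5 + C)*(13 + C))
(M(R(5))*23)*47 = ((65 + (-1)**2 + 18*(-1))*23)*47 = ((65 + 1 - 18)*23)*47 = (48*23)*47 = 1104*47 = 51888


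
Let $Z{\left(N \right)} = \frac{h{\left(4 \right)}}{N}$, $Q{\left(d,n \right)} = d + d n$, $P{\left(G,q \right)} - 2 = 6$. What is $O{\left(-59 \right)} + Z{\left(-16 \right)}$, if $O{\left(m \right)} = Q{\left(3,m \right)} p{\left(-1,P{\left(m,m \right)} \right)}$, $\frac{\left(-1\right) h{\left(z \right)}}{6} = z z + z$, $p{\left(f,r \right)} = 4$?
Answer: $- \frac{1377}{2} \approx -688.5$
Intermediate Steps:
$P{\left(G,q \right)} = 8$ ($P{\left(G,q \right)} = 2 + 6 = 8$)
$h{\left(z \right)} = - 6 z - 6 z^{2}$ ($h{\left(z \right)} = - 6 \left(z z + z\right) = - 6 \left(z^{2} + z\right) = - 6 \left(z + z^{2}\right) = - 6 z - 6 z^{2}$)
$O{\left(m \right)} = 12 + 12 m$ ($O{\left(m \right)} = 3 \left(1 + m\right) 4 = \left(3 + 3 m\right) 4 = 12 + 12 m$)
$Z{\left(N \right)} = - \frac{120}{N}$ ($Z{\left(N \right)} = \frac{\left(-6\right) 4 \left(1 + 4\right)}{N} = \frac{\left(-6\right) 4 \cdot 5}{N} = - \frac{120}{N}$)
$O{\left(-59 \right)} + Z{\left(-16 \right)} = \left(12 + 12 \left(-59\right)\right) - \frac{120}{-16} = \left(12 - 708\right) - - \frac{15}{2} = -696 + \frac{15}{2} = - \frac{1377}{2}$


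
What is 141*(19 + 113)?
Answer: 18612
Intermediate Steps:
141*(19 + 113) = 141*132 = 18612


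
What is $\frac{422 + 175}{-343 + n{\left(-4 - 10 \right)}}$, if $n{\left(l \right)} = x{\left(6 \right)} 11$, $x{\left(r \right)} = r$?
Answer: $- \frac{597}{277} \approx -2.1552$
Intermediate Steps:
$n{\left(l \right)} = 66$ ($n{\left(l \right)} = 6 \cdot 11 = 66$)
$\frac{422 + 175}{-343 + n{\left(-4 - 10 \right)}} = \frac{422 + 175}{-343 + 66} = \frac{597}{-277} = 597 \left(- \frac{1}{277}\right) = - \frac{597}{277}$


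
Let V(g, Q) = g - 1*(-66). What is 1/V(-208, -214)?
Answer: -1/142 ≈ -0.0070423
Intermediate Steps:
V(g, Q) = 66 + g (V(g, Q) = g + 66 = 66 + g)
1/V(-208, -214) = 1/(66 - 208) = 1/(-142) = -1/142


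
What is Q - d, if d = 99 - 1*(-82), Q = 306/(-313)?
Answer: -56959/313 ≈ -181.98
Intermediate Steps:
Q = -306/313 (Q = 306*(-1/313) = -306/313 ≈ -0.97764)
d = 181 (d = 99 + 82 = 181)
Q - d = -306/313 - 1*181 = -306/313 - 181 = -56959/313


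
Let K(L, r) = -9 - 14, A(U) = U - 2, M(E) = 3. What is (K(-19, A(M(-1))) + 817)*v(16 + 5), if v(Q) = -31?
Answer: -24614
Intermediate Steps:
A(U) = -2 + U
K(L, r) = -23
(K(-19, A(M(-1))) + 817)*v(16 + 5) = (-23 + 817)*(-31) = 794*(-31) = -24614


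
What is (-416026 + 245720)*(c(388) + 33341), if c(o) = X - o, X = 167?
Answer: -5640534720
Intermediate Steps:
c(o) = 167 - o
(-416026 + 245720)*(c(388) + 33341) = (-416026 + 245720)*((167 - 1*388) + 33341) = -170306*((167 - 388) + 33341) = -170306*(-221 + 33341) = -170306*33120 = -5640534720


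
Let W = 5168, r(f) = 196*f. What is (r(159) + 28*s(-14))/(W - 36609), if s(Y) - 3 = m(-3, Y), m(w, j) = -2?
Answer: -31192/31441 ≈ -0.99208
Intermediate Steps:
s(Y) = 1 (s(Y) = 3 - 2 = 1)
(r(159) + 28*s(-14))/(W - 36609) = (196*159 + 28*1)/(5168 - 36609) = (31164 + 28)/(-31441) = 31192*(-1/31441) = -31192/31441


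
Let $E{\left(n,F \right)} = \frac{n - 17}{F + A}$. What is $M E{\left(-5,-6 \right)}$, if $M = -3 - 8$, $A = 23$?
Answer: $\frac{242}{17} \approx 14.235$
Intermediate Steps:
$E{\left(n,F \right)} = \frac{-17 + n}{23 + F}$ ($E{\left(n,F \right)} = \frac{n - 17}{F + 23} = \frac{-17 + n}{23 + F}$)
$M = -11$
$M E{\left(-5,-6 \right)} = - 11 \frac{-17 - 5}{23 - 6} = - 11 \cdot \frac{1}{17} \left(-22\right) = \left(-11\right) \left(- \frac{22}{17}\right) = \frac{242}{17}$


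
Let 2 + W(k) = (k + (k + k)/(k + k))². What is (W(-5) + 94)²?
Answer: 11664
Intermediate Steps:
W(k) = -2 + (1 + k)² (W(k) = -2 + (k + (k + k)/(k + k))² = -2 + (k + (2*k)/((2*k)))² = -2 + (k + (2*k)*(1/(2*k)))² = -2 + (k + 1)² = -2 + (1 + k)²)
(W(-5) + 94)² = ((-2 + (1 - 5)²) + 94)² = ((-2 + (-4)²) + 94)² = ((-2 + 16) + 94)² = (14 + 94)² = 108² = 11664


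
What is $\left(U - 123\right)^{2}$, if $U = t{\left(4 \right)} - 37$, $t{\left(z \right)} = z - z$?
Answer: $25600$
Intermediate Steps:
$t{\left(z \right)} = 0$
$U = -37$ ($U = 0 - 37 = -37$)
$\left(U - 123\right)^{2} = \left(-37 - 123\right)^{2} = \left(-160\right)^{2} = 25600$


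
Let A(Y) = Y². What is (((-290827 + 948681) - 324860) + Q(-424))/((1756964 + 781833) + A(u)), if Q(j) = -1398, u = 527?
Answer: 55266/469421 ≈ 0.11773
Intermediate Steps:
(((-290827 + 948681) - 324860) + Q(-424))/((1756964 + 781833) + A(u)) = (((-290827 + 948681) - 324860) - 1398)/((1756964 + 781833) + 527²) = ((657854 - 324860) - 1398)/(2538797 + 277729) = (332994 - 1398)/2816526 = 331596*(1/2816526) = 55266/469421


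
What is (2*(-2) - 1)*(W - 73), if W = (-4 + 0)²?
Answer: 285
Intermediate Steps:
W = 16 (W = (-4)² = 16)
(2*(-2) - 1)*(W - 73) = (2*(-2) - 1)*(16 - 73) = (-4 - 1)*(-57) = -5*(-57) = 285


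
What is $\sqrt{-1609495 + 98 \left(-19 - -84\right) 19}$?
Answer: $3 i \sqrt{165385} \approx 1220.0 i$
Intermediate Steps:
$\sqrt{-1609495 + 98 \left(-19 - -84\right) 19} = \sqrt{-1609495 + 98 \left(-19 + 84\right) 19} = \sqrt{-1609495 + 98 \cdot 65 \cdot 19} = \sqrt{-1609495 + 6370 \cdot 19} = \sqrt{-1609495 + 121030} = \sqrt{-1488465} = 3 i \sqrt{165385}$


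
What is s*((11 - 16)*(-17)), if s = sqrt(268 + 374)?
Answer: 85*sqrt(642) ≈ 2153.7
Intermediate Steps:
s = sqrt(642) ≈ 25.338
s*((11 - 16)*(-17)) = sqrt(642)*((11 - 16)*(-17)) = sqrt(642)*(-5*(-17)) = sqrt(642)*85 = 85*sqrt(642)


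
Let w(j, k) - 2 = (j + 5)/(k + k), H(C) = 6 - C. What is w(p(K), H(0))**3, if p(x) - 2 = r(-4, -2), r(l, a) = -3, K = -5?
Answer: 343/27 ≈ 12.704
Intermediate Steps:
p(x) = -1 (p(x) = 2 - 3 = -1)
w(j, k) = 2 + (5 + j)/(2*k) (w(j, k) = 2 + (j + 5)/(k + k) = 2 + (5 + j)/((2*k)) = 2 + (5 + j)*(1/(2*k)) = 2 + (5 + j)/(2*k))
w(p(K), H(0))**3 = ((5 - 1 + 4*(6 - 1*0))/(2*(6 - 1*0)))**3 = ((5 - 1 + 4*(6 + 0))/(2*(6 + 0)))**3 = ((1/2)*(5 - 1 + 4*6)/6)**3 = ((1/2)*(1/6)*(5 - 1 + 24))**3 = ((1/2)*(1/6)*28)**3 = (7/3)**3 = 343/27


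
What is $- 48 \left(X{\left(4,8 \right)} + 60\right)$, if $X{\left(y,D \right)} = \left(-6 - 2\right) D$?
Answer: $192$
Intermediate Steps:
$X{\left(y,D \right)} = - 8 D$
$- 48 \left(X{\left(4,8 \right)} + 60\right) = - 48 \left(\left(-8\right) 8 + 60\right) = - 48 \left(-64 + 60\right) = \left(-48\right) \left(-4\right) = 192$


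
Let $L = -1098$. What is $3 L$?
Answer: $-3294$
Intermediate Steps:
$3 L = 3 \left(-1098\right) = -3294$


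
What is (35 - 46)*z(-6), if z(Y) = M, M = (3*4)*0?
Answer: 0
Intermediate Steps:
M = 0 (M = 12*0 = 0)
z(Y) = 0
(35 - 46)*z(-6) = (35 - 46)*0 = -11*0 = 0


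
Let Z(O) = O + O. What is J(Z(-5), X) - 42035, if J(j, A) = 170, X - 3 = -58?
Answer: -41865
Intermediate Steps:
X = -55 (X = 3 - 58 = -55)
Z(O) = 2*O
J(Z(-5), X) - 42035 = 170 - 42035 = -41865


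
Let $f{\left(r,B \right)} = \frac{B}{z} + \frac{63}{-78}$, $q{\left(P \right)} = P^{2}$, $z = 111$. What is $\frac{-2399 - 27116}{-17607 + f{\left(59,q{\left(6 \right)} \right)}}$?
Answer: $\frac{28393430}{16938399} \approx 1.6763$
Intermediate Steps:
$f{\left(r,B \right)} = - \frac{21}{26} + \frac{B}{111}$ ($f{\left(r,B \right)} = \frac{B}{111} + \frac{63}{-78} = B \frac{1}{111} + 63 \left(- \frac{1}{78}\right) = \frac{B}{111} - \frac{21}{26} = - \frac{21}{26} + \frac{B}{111}$)
$\frac{-2399 - 27116}{-17607 + f{\left(59,q{\left(6 \right)} \right)}} = \frac{-2399 - 27116}{-17607 - \left(\frac{21}{26} - \frac{6^{2}}{111}\right)} = - \frac{29515}{-17607 + \left(- \frac{21}{26} + \frac{1}{111} \cdot 36\right)} = - \frac{29515}{-17607 + \left(- \frac{21}{26} + \frac{12}{37}\right)} = - \frac{29515}{-17607 - \frac{465}{962}} = - \frac{29515}{- \frac{16938399}{962}} = \left(-29515\right) \left(- \frac{962}{16938399}\right) = \frac{28393430}{16938399}$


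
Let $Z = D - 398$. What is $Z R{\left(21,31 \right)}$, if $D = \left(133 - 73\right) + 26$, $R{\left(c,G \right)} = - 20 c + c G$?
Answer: $-72072$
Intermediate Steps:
$R{\left(c,G \right)} = - 20 c + G c$
$D = 86$ ($D = 60 + 26 = 86$)
$Z = -312$ ($Z = 86 - 398 = -312$)
$Z R{\left(21,31 \right)} = - 312 \cdot 21 \left(-20 + 31\right) = - 312 \cdot 21 \cdot 11 = \left(-312\right) 231 = -72072$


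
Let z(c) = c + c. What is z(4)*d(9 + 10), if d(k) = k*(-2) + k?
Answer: -152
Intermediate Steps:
z(c) = 2*c
d(k) = -k (d(k) = -2*k + k = -k)
z(4)*d(9 + 10) = (2*4)*(-(9 + 10)) = 8*(-1*19) = 8*(-19) = -152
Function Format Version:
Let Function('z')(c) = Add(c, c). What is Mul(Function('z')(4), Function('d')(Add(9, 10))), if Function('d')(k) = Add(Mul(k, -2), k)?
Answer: -152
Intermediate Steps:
Function('z')(c) = Mul(2, c)
Function('d')(k) = Mul(-1, k) (Function('d')(k) = Add(Mul(-2, k), k) = Mul(-1, k))
Mul(Function('z')(4), Function('d')(Add(9, 10))) = Mul(Mul(2, 4), Mul(-1, Add(9, 10))) = Mul(8, Mul(-1, 19)) = Mul(8, -19) = -152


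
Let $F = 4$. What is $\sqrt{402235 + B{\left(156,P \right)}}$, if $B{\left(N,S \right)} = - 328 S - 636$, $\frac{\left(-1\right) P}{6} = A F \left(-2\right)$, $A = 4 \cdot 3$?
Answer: $\sqrt{212671} \approx 461.16$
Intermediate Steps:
$A = 12$
$P = 576$ ($P = - 6 \cdot 12 \cdot 4 \left(-2\right) = - 6 \cdot 48 \left(-2\right) = \left(-6\right) \left(-96\right) = 576$)
$B{\left(N,S \right)} = -636 - 328 S$
$\sqrt{402235 + B{\left(156,P \right)}} = \sqrt{402235 - 189564} = \sqrt{212671}$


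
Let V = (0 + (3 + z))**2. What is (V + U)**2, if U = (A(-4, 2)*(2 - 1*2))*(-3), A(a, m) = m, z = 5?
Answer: 4096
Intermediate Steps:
V = 64 (V = (0 + (3 + 5))**2 = (0 + 8)**2 = 8**2 = 64)
U = 0 (U = (2*(2 - 1*2))*(-3) = (2*(2 - 2))*(-3) = (2*0)*(-3) = 0*(-3) = 0)
(V + U)**2 = (64 + 0)**2 = 64**2 = 4096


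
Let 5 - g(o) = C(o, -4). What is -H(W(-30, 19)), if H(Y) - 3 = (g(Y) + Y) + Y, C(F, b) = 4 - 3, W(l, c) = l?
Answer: 53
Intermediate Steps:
C(F, b) = 1
g(o) = 4 (g(o) = 5 - 1*1 = 5 - 1 = 4)
H(Y) = 7 + 2*Y (H(Y) = 3 + ((4 + Y) + Y) = 3 + (4 + 2*Y) = 7 + 2*Y)
-H(W(-30, 19)) = -(7 + 2*(-30)) = -(7 - 60) = -1*(-53) = 53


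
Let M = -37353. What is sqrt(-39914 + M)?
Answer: I*sqrt(77267) ≈ 277.97*I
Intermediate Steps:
sqrt(-39914 + M) = sqrt(-39914 - 37353) = sqrt(-77267) = I*sqrt(77267)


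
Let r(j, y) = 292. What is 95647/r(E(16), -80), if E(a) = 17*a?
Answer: 95647/292 ≈ 327.56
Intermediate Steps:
95647/r(E(16), -80) = 95647/292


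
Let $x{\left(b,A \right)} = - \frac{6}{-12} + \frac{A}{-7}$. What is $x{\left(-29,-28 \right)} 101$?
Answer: $\frac{909}{2} \approx 454.5$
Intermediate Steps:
$x{\left(b,A \right)} = \frac{1}{2} - \frac{A}{7}$ ($x{\left(b,A \right)} = \left(-6\right) \left(- \frac{1}{12}\right) + A \left(- \frac{1}{7}\right) = \frac{1}{2} - \frac{A}{7}$)
$x{\left(-29,-28 \right)} 101 = \left(\frac{1}{2} - -4\right) 101 = \left(\frac{1}{2} + 4\right) 101 = \frac{9}{2} \cdot 101 = \frac{909}{2}$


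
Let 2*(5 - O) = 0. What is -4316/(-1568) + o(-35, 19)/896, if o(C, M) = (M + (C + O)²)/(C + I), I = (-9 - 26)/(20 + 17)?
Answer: 3246157/1191680 ≈ 2.7240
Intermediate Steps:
O = 5 (O = 5 - ½*0 = 5 + 0 = 5)
I = -35/37 ≈ -0.94595
o(C, M) = (M + (5 + C)²)/(-35/37 + C) (o(C, M) = (M + (C + 5)²)/(C - 35/37) = (M + (5 + C)²)/(-35/37 + C))
-4316/(-1568) + o(-35, 19)/896 = -4316/(-1568) + (37*(19 + (5 - 35)²)/(-35 + 37*(-35)))/896 = -4316*(-1/1568) + (37*(19 + (-30)²)/(-35 - 1295))*(1/896) = 1079/392 + (37*(19 + 900)/(-1330))*(1/896) = 1079/392 + (37*(-1/1330)*919)*(1/896) = 1079/392 - 34003/1330*1/896 = 1079/392 - 34003/1191680 = 3246157/1191680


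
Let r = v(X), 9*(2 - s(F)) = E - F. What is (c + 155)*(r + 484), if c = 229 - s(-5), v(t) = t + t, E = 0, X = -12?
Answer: 1583780/9 ≈ 1.7598e+5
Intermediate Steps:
s(F) = 2 + F/9 (s(F) = 2 - (0 - F)/9 = 2 - (-1)*F/9 = 2 + F/9)
v(t) = 2*t
r = -24 (r = 2*(-12) = -24)
c = 2048/9 (c = 229 - (2 + (1/9)*(-5)) = 229 - (2 - 5/9) = 229 - 1*13/9 = 229 - 13/9 = 2048/9 ≈ 227.56)
(c + 155)*(r + 484) = (2048/9 + 155)*(-24 + 484) = (3443/9)*460 = 1583780/9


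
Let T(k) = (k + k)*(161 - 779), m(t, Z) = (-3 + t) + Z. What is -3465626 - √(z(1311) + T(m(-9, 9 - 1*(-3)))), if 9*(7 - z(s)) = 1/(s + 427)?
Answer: -3465626 - √190298834/5214 ≈ -3.4656e+6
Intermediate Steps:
z(s) = 7 - 1/(9*(427 + s)) (z(s) = 7 - 1/(9*(s + 427)) = 7 - 1/(9*(427 + s)))
m(t, Z) = -3 + Z + t
T(k) = -1236*k (T(k) = (2*k)*(-618) = -1236*k)
-3465626 - √(z(1311) + T(m(-9, 9 - 1*(-3)))) = -3465626 - √((26900 + 63*1311)/(9*(427 + 1311)) - 1236*(-3 + (9 - 1*(-3)) - 9)) = -3465626 - √((⅑)*(26900 + 82593)/1738 - 1236*(-3 + (9 + 3) - 9)) = -3465626 - √((⅑)*(1/1738)*109493 - 1236*(-3 + 12 - 9)) = -3465626 - √(109493/15642 - 1236*0) = -3465626 - √(109493/15642 + 0) = -3465626 - √(109493/15642) = -3465626 - √190298834/5214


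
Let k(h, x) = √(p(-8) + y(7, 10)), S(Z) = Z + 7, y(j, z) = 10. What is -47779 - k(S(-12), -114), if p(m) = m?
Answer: -47779 - √2 ≈ -47780.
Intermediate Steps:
S(Z) = 7 + Z
k(h, x) = √2 (k(h, x) = √(-8 + 10) = √2)
-47779 - k(S(-12), -114) = -47779 - √2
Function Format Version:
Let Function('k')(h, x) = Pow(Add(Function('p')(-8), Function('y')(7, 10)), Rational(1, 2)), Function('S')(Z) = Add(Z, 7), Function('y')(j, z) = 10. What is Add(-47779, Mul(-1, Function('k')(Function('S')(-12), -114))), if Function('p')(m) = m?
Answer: Add(-47779, Mul(-1, Pow(2, Rational(1, 2)))) ≈ -47780.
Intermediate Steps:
Function('S')(Z) = Add(7, Z)
Function('k')(h, x) = Pow(2, Rational(1, 2)) (Function('k')(h, x) = Pow(Add(-8, 10), Rational(1, 2)) = Pow(2, Rational(1, 2)))
Add(-47779, Mul(-1, Function('k')(Function('S')(-12), -114))) = Add(-47779, Mul(-1, Pow(2, Rational(1, 2))))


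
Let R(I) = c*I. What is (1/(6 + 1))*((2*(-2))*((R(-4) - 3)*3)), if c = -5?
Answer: -204/7 ≈ -29.143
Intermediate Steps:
R(I) = -5*I
(1/(6 + 1))*((2*(-2))*((R(-4) - 3)*3)) = (1/(6 + 1))*((2*(-2))*((-5*(-4) - 3)*3)) = (1/7)*(-4*(20 - 3)*3) = ((⅐)*1)*(-68*3) = (-4*51)/7 = (⅐)*(-204) = -204/7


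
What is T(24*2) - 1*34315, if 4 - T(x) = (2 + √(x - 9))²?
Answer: -34354 - 4*√39 ≈ -34379.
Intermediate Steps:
T(x) = 4 - (2 + √(-9 + x))² (T(x) = 4 - (2 + √(x - 9))² = 4 - (2 + √(-9 + x))²)
T(24*2) - 1*34315 = (4 - (2 + √(-9 + 24*2))²) - 1*34315 = (4 - (2 + √(-9 + 48))²) - 34315 = (4 - (2 + √39)²) - 34315 = -34311 - (2 + √39)²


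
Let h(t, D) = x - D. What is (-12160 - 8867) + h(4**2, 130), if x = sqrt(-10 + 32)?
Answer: -21157 + sqrt(22) ≈ -21152.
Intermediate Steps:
x = sqrt(22) ≈ 4.6904
h(t, D) = sqrt(22) - D
(-12160 - 8867) + h(4**2, 130) = (-12160 - 8867) + (sqrt(22) - 1*130) = -21027 + (sqrt(22) - 130) = -21027 + (-130 + sqrt(22)) = -21157 + sqrt(22)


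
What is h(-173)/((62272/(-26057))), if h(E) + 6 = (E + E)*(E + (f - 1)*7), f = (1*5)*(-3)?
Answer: -642331107/15568 ≈ -41260.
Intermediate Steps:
f = -15 (f = 5*(-3) = -15)
h(E) = -6 + 2*E*(-112 + E) (h(E) = -6 + (E + E)*(E + (-15 - 1)*7) = -6 + (2*E)*(E - 16*7) = -6 + (2*E)*(E - 112) = -6 + (2*E)*(-112 + E) = -6 + 2*E*(-112 + E))
h(-173)/((62272/(-26057))) = (-6 - 224*(-173) + 2*(-173)²)/((62272/(-26057))) = (-6 + 38752 + 2*29929)/((62272*(-1/26057))) = (-6 + 38752 + 59858)/(-62272/26057) = 98604*(-26057/62272) = -642331107/15568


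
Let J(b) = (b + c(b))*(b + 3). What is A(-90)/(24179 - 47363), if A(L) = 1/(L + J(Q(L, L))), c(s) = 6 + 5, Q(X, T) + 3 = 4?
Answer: 1/973728 ≈ 1.0270e-6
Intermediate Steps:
Q(X, T) = 1 (Q(X, T) = -3 + 4 = 1)
c(s) = 11
J(b) = (3 + b)*(11 + b) (J(b) = (b + 11)*(b + 3) = (11 + b)*(3 + b) = (3 + b)*(11 + b))
A(L) = 1/(48 + L) (A(L) = 1/(L + (33 + 1² + 14*1)) = 1/(L + (33 + 1 + 14)) = 1/(L + 48) = 1/(48 + L))
A(-90)/(24179 - 47363) = 1/((48 - 90)*(24179 - 47363)) = 1/(-42*(-23184)) = -1/42*(-1/23184) = 1/973728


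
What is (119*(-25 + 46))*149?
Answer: 372351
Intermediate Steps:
(119*(-25 + 46))*149 = (119*21)*149 = 2499*149 = 372351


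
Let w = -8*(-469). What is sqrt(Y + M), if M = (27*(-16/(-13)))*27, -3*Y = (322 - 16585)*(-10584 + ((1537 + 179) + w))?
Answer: 2*I*sqrt(1171716663)/13 ≈ 5266.2*I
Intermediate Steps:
w = 3752
Y = -27733836 (Y = -(322 - 16585)*(-10584 + ((1537 + 179) + 3752))/3 = -(-5421)*(-10584 + (1716 + 3752)) = -(-5421)*(-10584 + 5468) = -(-5421)*(-5116) = -1/3*83201508 = -27733836)
M = 11664/13 (M = (27*(-16*(-1/13)))*27 = (27*(16/13))*27 = (432/13)*27 = 11664/13 ≈ 897.23)
sqrt(Y + M) = sqrt(-27733836 + 11664/13) = sqrt(-360528204/13) = 2*I*sqrt(1171716663)/13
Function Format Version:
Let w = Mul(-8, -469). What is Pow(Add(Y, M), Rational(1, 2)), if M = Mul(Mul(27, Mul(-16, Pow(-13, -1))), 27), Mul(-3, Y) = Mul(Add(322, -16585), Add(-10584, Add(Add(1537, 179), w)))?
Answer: Mul(Rational(2, 13), I, Pow(1171716663, Rational(1, 2))) ≈ Mul(5266.2, I)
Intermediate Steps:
w = 3752
Y = -27733836 (Y = Mul(Rational(-1, 3), Mul(Add(322, -16585), Add(-10584, Add(Add(1537, 179), 3752)))) = Mul(Rational(-1, 3), Mul(-16263, Add(-10584, Add(1716, 3752)))) = Mul(Rational(-1, 3), Mul(-16263, Add(-10584, 5468))) = Mul(Rational(-1, 3), Mul(-16263, -5116)) = Mul(Rational(-1, 3), 83201508) = -27733836)
M = Rational(11664, 13) (M = Mul(Mul(27, Mul(-16, Rational(-1, 13))), 27) = Mul(Mul(27, Rational(16, 13)), 27) = Mul(Rational(432, 13), 27) = Rational(11664, 13) ≈ 897.23)
Pow(Add(Y, M), Rational(1, 2)) = Pow(Add(-27733836, Rational(11664, 13)), Rational(1, 2)) = Pow(Rational(-360528204, 13), Rational(1, 2)) = Mul(Rational(2, 13), I, Pow(1171716663, Rational(1, 2)))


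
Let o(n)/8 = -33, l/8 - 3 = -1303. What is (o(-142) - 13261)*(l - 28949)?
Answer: 532195225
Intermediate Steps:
l = -10400 (l = 24 + 8*(-1303) = 24 - 10424 = -10400)
o(n) = -264 (o(n) = 8*(-33) = -264)
(o(-142) - 13261)*(l - 28949) = (-264 - 13261)*(-10400 - 28949) = -13525*(-39349) = 532195225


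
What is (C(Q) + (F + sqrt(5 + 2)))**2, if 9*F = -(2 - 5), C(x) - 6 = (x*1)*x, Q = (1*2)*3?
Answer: 16192/9 + 254*sqrt(7)/3 ≈ 2023.1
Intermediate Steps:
Q = 6 (Q = 2*3 = 6)
C(x) = 6 + x**2 (C(x) = 6 + (x*1)*x = 6 + x*x = 6 + x**2)
F = 1/3 (F = (-(2 - 5))/9 = (-1*(-3))/9 = (1/9)*3 = 1/3 ≈ 0.33333)
(C(Q) + (F + sqrt(5 + 2)))**2 = ((6 + 6**2) + (1/3 + sqrt(5 + 2)))**2 = ((6 + 36) + (1/3 + sqrt(7)))**2 = (42 + (1/3 + sqrt(7)))**2 = (127/3 + sqrt(7))**2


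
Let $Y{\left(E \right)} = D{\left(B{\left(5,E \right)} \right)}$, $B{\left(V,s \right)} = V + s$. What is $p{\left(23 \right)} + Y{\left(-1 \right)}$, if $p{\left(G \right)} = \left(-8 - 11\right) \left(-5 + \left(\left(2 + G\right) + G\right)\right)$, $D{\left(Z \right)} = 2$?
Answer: $-815$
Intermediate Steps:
$Y{\left(E \right)} = 2$
$p{\left(G \right)} = 57 - 38 G$ ($p{\left(G \right)} = - 19 \left(-5 + \left(2 + 2 G\right)\right) = - 19 \left(-3 + 2 G\right) = 57 - 38 G$)
$p{\left(23 \right)} + Y{\left(-1 \right)} = \left(57 - 874\right) + 2 = -817 + 2 = -815$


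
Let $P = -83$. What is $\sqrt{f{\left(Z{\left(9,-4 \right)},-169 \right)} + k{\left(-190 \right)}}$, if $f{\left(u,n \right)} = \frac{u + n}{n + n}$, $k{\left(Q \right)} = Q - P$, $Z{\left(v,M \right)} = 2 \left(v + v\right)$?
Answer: $\frac{i \sqrt{72066}}{26} \approx 10.325 i$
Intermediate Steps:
$Z{\left(v,M \right)} = 4 v$ ($Z{\left(v,M \right)} = 2 \cdot 2 v = 4 v$)
$k{\left(Q \right)} = 83 + Q$ ($k{\left(Q \right)} = Q - -83 = Q + 83 = 83 + Q$)
$f{\left(u,n \right)} = \frac{n + u}{2 n}$
$\sqrt{f{\left(Z{\left(9,-4 \right)},-169 \right)} + k{\left(-190 \right)}} = \sqrt{\frac{-169 + 4 \cdot 9}{2 \left(-169\right)} + \left(83 - 190\right)} = \sqrt{\frac{1}{2} \left(- \frac{1}{169}\right) \left(-169 + 36\right) - 107} = \sqrt{\frac{1}{2} \left(- \frac{1}{169}\right) \left(-133\right) - 107} = \sqrt{\frac{133}{338} - 107} = \sqrt{- \frac{36033}{338}} = \frac{i \sqrt{72066}}{26}$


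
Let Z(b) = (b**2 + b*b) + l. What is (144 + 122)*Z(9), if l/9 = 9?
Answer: 64638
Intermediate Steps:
l = 81 (l = 9*9 = 81)
Z(b) = 81 + 2*b**2 (Z(b) = (b**2 + b*b) + 81 = (b**2 + b**2) + 81 = 2*b**2 + 81 = 81 + 2*b**2)
(144 + 122)*Z(9) = (144 + 122)*(81 + 2*9**2) = 266*(81 + 2*81) = 266*(81 + 162) = 266*243 = 64638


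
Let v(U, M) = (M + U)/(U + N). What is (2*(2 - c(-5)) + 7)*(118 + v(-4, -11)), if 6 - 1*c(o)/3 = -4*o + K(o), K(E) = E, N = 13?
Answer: 22685/3 ≈ 7561.7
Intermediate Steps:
c(o) = 18 + 9*o (c(o) = 18 - 3*(-4*o + o) = 18 - (-9)*o = 18 + 9*o)
v(U, M) = (M + U)/(13 + U) (v(U, M) = (M + U)/(U + 13) = (M + U)/(13 + U))
(2*(2 - c(-5)) + 7)*(118 + v(-4, -11)) = (2*(2 - (18 + 9*(-5))) + 7)*(118 + (-11 - 4)/(13 - 4)) = (2*(2 - (18 - 45)) + 7)*(118 - 15/9) = (2*(2 - 1*(-27)) + 7)*(118 + (⅑)*(-15)) = (2*(2 + 27) + 7)*(118 - 5/3) = (2*29 + 7)*(349/3) = (58 + 7)*(349/3) = 65*(349/3) = 22685/3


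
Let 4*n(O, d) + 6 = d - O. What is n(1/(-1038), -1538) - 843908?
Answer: -3505508687/4152 ≈ -8.4429e+5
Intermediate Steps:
n(O, d) = -3/2 - O/4 + d/4 (n(O, d) = -3/2 + (d - O)/4 = -3/2 + (-O/4 + d/4) = -3/2 - O/4 + d/4)
n(1/(-1038), -1538) - 843908 = (-3/2 - ¼/(-1038) + (¼)*(-1538)) - 843908 = (-3/2 - ¼*(-1/1038) - 769/2) - 843908 = (-3/2 + 1/4152 - 769/2) - 843908 = -1602671/4152 - 843908 = -3505508687/4152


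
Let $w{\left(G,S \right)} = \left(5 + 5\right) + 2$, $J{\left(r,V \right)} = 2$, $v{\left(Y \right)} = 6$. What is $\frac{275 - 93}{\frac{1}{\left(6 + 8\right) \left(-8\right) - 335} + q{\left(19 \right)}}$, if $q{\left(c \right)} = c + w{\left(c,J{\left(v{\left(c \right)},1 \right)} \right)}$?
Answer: $\frac{40677}{6928} \approx 5.8714$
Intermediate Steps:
$w{\left(G,S \right)} = 12$ ($w{\left(G,S \right)} = 10 + 2 = 12$)
$q{\left(c \right)} = 12 + c$ ($q{\left(c \right)} = c + 12 = 12 + c$)
$\frac{275 - 93}{\frac{1}{\left(6 + 8\right) \left(-8\right) - 335} + q{\left(19 \right)}} = \frac{275 - 93}{\frac{1}{\left(6 + 8\right) \left(-8\right) - 335} + \left(12 + 19\right)} = \frac{182}{\frac{1}{14 \left(-8\right) - 335} + 31} = \frac{182}{\frac{1}{-112 - 335} + 31} = \frac{182}{\frac{1}{-447} + 31} = \frac{182}{- \frac{1}{447} + 31} = \frac{182}{\frac{13856}{447}} = 182 \cdot \frac{447}{13856} = \frac{40677}{6928}$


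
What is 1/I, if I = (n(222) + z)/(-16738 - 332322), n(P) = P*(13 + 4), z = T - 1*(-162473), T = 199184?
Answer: -349060/365431 ≈ -0.95520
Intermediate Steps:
z = 361657 (z = 199184 - 1*(-162473) = 199184 + 162473 = 361657)
n(P) = 17*P (n(P) = P*17 = 17*P)
I = -365431/349060 (I = (17*222 + 361657)/(-16738 - 332322) = (3774 + 361657)/(-349060) = 365431*(-1/349060) = -365431/349060 ≈ -1.0469)
1/I = 1/(-365431/349060) = -349060/365431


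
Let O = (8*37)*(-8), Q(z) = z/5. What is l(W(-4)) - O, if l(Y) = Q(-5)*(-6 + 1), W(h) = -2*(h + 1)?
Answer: 2373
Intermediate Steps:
Q(z) = z/5 (Q(z) = z*(1/5) = z/5)
W(h) = -2 - 2*h (W(h) = -2*(1 + h) = -2 - 2*h)
O = -2368 (O = 296*(-8) = -2368)
l(Y) = 5 (l(Y) = ((1/5)*(-5))*(-6 + 1) = -1*(-5) = 5)
l(W(-4)) - O = 5 - 1*(-2368) = 5 + 2368 = 2373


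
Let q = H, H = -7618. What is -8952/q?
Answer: 4476/3809 ≈ 1.1751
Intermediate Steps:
q = -7618
-8952/q = -8952/(-7618) = -8952*(-1/7618) = 4476/3809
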